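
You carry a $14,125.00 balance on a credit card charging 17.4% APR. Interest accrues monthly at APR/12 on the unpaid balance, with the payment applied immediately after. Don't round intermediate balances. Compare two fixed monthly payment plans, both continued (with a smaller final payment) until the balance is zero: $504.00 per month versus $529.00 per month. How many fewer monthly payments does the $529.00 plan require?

2 fewer payments

Monthly rate r = 17.4%/12 = 1.45% = 0.0145.
At $504.00/mo: n = ⌈−ln(1 − rB₀/P)/ln(1+r)⌉ = 37 payments (last $114.56); total interest = total paid − $14,125.00 = $4,133.56.
At $529.00/mo: 35 payments (last $7.64); total interest $3,868.64.
Payments saved = 37 − 35 = 2.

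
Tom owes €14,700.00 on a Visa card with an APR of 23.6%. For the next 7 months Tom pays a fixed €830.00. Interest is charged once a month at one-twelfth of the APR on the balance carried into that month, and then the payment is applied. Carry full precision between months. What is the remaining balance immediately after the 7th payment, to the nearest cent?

Monthly rate r = 23.6%/12 = 1.96667% = 0.0196667.
Each month: B ← B·(1+r) − €830.00.
Month 1: interest €289.10; balance after payment €14,159.10.
Month 2: interest €278.46; balance after payment €13,607.56.
Month 3: interest €267.62; balance after payment €13,045.18.
Month 4: interest €256.56; balance after payment €12,471.73.
Month 5: interest €245.28; balance after payment €11,887.01.
Month 6: interest €233.78; balance after payment €11,290.79.
Month 7: interest €222.05; balance after payment €10,682.84.

€10,682.84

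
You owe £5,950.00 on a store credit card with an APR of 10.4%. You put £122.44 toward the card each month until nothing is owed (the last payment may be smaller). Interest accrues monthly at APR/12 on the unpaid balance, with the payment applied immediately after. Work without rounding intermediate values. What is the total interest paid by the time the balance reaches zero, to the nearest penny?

Monthly rate r = 10.4%/12 = 0.866667% = 0.00866667.
Payoff takes n = ⌈−ln(1 − rB₀/P)/ln(1+r)⌉ = ⌈63.357⌉ = 64 payments; the last is £43.81.
Total paid = 63·£122.44 + £43.81 = £7,757.53.
Total interest = total paid − principal = £7,757.53 − £5,950.00 = £1,807.53.

£1,807.53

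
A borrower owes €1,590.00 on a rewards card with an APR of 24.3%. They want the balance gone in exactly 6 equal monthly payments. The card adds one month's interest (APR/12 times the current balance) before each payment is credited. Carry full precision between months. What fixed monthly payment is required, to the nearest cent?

Monthly rate r = 24.3%/12 = 2.025% = 0.02025.
Level-payment amortization: P = B₀·r / (1 − (1+r)^(−n)) = 1590.00·0.02025 / (1 − 1.02025^(−6)).
Denominator 1 − (1+r)^(−6) = 0.113333339.
P = 32.1975 / 0.113333339 ≈ 284.10.

€284.10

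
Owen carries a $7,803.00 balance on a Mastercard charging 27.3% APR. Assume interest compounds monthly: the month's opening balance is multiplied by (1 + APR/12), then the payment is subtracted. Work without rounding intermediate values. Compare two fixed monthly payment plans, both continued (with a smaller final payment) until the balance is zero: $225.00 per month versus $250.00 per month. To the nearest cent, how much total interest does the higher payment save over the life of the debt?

Monthly rate r = 27.3%/12 = 2.275% = 0.02275.
At $225.00/mo: n = ⌈−ln(1 − rB₀/P)/ln(1+r)⌉ = 70 payments (last $36.29); total interest = total paid − $7,803.00 = $7,758.29.
At $250.00/mo: 56 payments (last $10.07); total interest $5,957.07.
Interest saved = $7,758.29 − $5,957.07 = $1,801.22.

$1,801.22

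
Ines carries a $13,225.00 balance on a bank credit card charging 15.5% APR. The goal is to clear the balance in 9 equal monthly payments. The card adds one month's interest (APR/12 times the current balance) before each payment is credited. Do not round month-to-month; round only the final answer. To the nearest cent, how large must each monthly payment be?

$1,565.97

Monthly rate r = 15.5%/12 = 1.29167% = 0.0129167.
Level-payment amortization: P = B₀·r / (1 − (1+r)^(−n)) = 13225.00·0.0129167 / (1 − 1.01292^(−9)).
Denominator 1 − (1+r)^(−9) = 0.109084436.
P = 170.823 / 0.109084436 ≈ 1565.97.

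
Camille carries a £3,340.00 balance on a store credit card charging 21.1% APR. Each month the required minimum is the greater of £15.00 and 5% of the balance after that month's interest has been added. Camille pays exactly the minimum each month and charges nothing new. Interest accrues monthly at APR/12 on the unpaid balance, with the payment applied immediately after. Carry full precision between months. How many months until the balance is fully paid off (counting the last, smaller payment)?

Monthly rate r = 21.1%/12 = 1.75833% = 0.0175833.
While 5% of the post-interest balance exceeds £15.00, each month B ← (B·(1+r))·(1 − 0.05), i.e. B shrinks by the factor (1+r)·0.95 = 0.9667.
This holds for months 1–72. Entering month 73 the balance is £291.67; 5% of the post-interest balance is now below £15.00, so the flat £15.00 minimum applies from here.
From month 73 a fixed £15.00 at rate r clears £291.67 in 25 more payments. Total: 72 + 25 = 97 months.

97 months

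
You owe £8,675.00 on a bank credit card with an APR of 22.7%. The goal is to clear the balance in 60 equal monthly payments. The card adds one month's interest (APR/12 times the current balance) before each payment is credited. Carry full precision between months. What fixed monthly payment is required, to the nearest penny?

Monthly rate r = 22.7%/12 = 1.89167% = 0.0189167.
Level-payment amortization: P = B₀·r / (1 − (1+r)^(−n)) = 8675.00·0.0189167 / (1 − 1.01892^(−60)).
Denominator 1 − (1+r)^(−60) = 0.675152125.
P = 164.102 / 0.675152125 ≈ 243.06.

£243.06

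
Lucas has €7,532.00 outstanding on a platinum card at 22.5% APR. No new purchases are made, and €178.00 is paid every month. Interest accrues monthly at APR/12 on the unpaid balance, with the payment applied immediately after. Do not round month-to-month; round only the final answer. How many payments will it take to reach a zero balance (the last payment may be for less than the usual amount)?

85 months

Monthly rate r = 22.5%/12 = 1.875% = 0.01875.
Recurrence: B ← B·(1+r) − €178.00.
Month 1: interest €141.22; balance after payment €7,495.23.
Month 2: interest €140.54; balance after payment €7,457.76.
Closed form: n = −ln(1 − rB₀/P)/ln(1+r) = −ln(0.2066)/ln(1.01875) ≈ 84.891, so the balance reaches zero during payment 85.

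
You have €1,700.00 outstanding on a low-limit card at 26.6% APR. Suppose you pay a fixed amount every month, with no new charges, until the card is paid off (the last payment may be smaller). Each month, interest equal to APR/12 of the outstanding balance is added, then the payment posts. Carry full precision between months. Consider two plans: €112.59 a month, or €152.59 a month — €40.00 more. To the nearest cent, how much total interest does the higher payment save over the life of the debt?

Monthly rate r = 26.6%/12 = 2.21667% = 0.0221667.
At €112.59/mo: n = ⌈−ln(1 − rB₀/P)/ln(1+r)⌉ = 19 payments (last €66.38); total interest = total paid − €1,700.00 = €393.00.
At €152.59/mo: 13 payments (last €143.05); total interest €274.13.
Interest saved = €393.00 − €274.13 = €118.87.

€118.87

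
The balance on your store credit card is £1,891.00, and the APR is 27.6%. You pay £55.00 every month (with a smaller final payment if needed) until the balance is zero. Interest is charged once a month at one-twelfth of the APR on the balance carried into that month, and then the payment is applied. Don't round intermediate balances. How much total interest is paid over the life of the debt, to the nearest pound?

£1,893

Monthly rate r = 27.6%/12 = 2.3% = 0.023.
Payoff takes n = ⌈−ln(1 − rB₀/P)/ln(1+r)⌉ = ⌈68.796⌉ = 69 payments; the last is £43.86.
Total paid = 68·£55.00 + £43.86 = £3,783.86.
Total interest = total paid − principal = £3,783.86 − £1,891.00 = £1,892.86.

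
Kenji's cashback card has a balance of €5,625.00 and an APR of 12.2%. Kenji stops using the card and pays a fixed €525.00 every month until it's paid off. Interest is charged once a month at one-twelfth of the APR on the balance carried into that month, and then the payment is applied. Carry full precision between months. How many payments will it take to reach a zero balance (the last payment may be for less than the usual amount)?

Monthly rate r = 12.2%/12 = 1.01667% = 0.0101667.
Recurrence: B ← B·(1+r) − €525.00.
Month 1: interest €57.19; balance after payment €5,157.19.
Month 2: interest €52.43; balance after payment €4,684.62.
Closed form: n = −ln(1 − rB₀/P)/ln(1+r) = −ln(0.89107)/ln(1.01017) ≈ 11.402, so the balance reaches zero during payment 12.

12 months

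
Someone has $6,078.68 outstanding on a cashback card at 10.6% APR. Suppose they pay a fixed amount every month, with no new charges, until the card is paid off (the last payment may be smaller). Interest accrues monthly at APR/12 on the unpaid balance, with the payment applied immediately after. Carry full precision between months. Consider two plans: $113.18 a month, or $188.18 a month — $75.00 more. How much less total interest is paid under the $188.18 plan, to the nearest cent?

Monthly rate r = 10.6%/12 = 0.883333% = 0.00883333.
At $113.18/mo: n = ⌈−ln(1 − rB₀/P)/ln(1+r)⌉ = 74 payments (last $16.19); total interest = total paid − $6,078.68 = $2,199.65.
At $188.18/mo: 39 payments (last $37.65); total interest $1,109.81.
Interest saved = $2,199.65 − $1,109.81 = $1,089.84.

$1,089.84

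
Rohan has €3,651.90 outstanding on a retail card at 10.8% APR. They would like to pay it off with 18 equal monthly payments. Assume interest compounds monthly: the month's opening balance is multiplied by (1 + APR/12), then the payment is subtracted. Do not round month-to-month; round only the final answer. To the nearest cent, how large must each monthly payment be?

€220.67

Monthly rate r = 10.8%/12 = 0.9% = 0.009.
Level-payment amortization: P = B₀·r / (1 − (1+r)^(−n)) = 3651.90·0.009 / (1 − 1.009^(−18)).
Denominator 1 − (1+r)^(−18) = 0.148942295.
P = 32.8671 / 0.148942295 ≈ 220.67.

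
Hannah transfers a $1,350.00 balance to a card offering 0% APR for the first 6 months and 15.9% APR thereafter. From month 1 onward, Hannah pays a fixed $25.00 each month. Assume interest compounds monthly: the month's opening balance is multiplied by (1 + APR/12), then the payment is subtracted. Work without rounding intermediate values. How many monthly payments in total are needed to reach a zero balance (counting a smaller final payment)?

83 payments

Promo months 1–6 at r₀ = 0%/12 = 0; months 7+ at r₁ = 15.9%/12 = 0.01325.
After month 6 (no interest yet): B = $1,350.00 − 6·$25.00 = $1,200.00.
Then at r₁ with $25.00/mo: n₂ = −ln(1 − r₁·B/P)/ln(1+r₁) ≈ 76.78 → 77 more payments.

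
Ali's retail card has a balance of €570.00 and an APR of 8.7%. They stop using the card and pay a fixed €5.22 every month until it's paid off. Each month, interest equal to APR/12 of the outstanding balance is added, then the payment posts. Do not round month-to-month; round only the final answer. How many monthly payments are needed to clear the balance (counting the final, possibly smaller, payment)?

218 payments

Monthly rate r = 8.7%/12 = 0.725% = 0.00725.
Recurrence: B ← B·(1+r) − €5.22.
Month 1: interest €4.13; balance after payment €568.91.
Month 2: interest €4.12; balance after payment €567.82.
Closed form: n = −ln(1 − rB₀/P)/ln(1+r) = −ln(0.20833)/ln(1.00725) ≈ 217.144, so the balance reaches zero during payment 218.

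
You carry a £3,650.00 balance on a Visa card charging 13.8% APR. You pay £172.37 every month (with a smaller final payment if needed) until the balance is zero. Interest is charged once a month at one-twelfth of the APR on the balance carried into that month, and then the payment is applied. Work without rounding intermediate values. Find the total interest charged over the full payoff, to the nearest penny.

Monthly rate r = 13.8%/12 = 1.15% = 0.0115.
Payoff takes n = ⌈−ln(1 − rB₀/P)/ln(1+r)⌉ = ⌈24.407⌉ = 25 payments; the last is £70.33.
Total paid = 24·£172.37 + £70.33 = £4,207.21.
Total interest = total paid − principal = £4,207.21 − £3,650.00 = £557.21.

£557.21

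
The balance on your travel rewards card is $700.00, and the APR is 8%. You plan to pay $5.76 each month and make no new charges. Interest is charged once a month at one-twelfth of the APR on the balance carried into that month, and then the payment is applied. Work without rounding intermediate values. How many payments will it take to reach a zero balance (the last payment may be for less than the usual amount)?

Monthly rate r = 8%/12 = 0.666667% = 0.00666667.
Recurrence: B ← B·(1+r) − $5.76.
Month 1: interest $4.67; balance after payment $698.91.
Month 2: interest $4.66; balance after payment $697.81.
Closed form: n = −ln(1 − rB₀/P)/ln(1+r) = −ln(0.18981)/ln(1.00667) ≈ 250.086, so the balance reaches zero during payment 251.

251 payments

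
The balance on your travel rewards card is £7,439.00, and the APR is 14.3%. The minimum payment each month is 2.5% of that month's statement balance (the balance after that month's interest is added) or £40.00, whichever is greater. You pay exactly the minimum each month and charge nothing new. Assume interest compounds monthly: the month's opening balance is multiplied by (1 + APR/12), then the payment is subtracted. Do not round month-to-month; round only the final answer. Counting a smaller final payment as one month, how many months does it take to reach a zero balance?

Monthly rate r = 14.3%/12 = 1.19167% = 0.0119167.
While 2.5% of the post-interest balance exceeds £40.00, each month B ← (B·(1+r))·(1 − 0.025), i.e. B shrinks by the factor (1+r)·0.975 = 0.98662.
This holds for months 1–115. Entering month 116 the balance is £1,580.13; 2.5% of the post-interest balance is now below £40.00, so the flat £40.00 minimum applies from here.
From month 116 a fixed £40.00 at rate r clears £1,580.13 in 54 more payments. Total: 115 + 54 = 169 months.

169 months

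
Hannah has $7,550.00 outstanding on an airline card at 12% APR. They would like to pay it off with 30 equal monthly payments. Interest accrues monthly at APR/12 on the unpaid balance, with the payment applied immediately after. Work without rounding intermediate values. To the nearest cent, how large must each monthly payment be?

Monthly rate r = 12%/12 = 1% = 0.01.
Level-payment amortization: P = B₀·r / (1 − (1+r)^(−n)) = 7550.00·0.01 / (1 − 1.01^(−30)).
Denominator 1 − (1+r)^(−30) = 0.258077082.
P = 75.5 / 0.258077082 ≈ 292.55.

$292.55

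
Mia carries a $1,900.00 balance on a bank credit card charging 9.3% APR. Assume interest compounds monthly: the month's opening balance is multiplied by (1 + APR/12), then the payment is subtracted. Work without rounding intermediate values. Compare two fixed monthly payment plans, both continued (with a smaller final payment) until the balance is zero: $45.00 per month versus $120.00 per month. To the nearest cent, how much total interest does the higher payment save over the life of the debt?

Monthly rate r = 9.3%/12 = 0.775% = 0.00775.
At $45.00/mo: n = ⌈−ln(1 − rB₀/P)/ln(1+r)⌉ = 52 payments (last $15.28); total interest = total paid − $1,900.00 = $410.28.
At $120.00/mo: 17 payments (last $114.95); total interest $134.95.
Interest saved = $410.28 − $134.95 = $275.33.

$275.33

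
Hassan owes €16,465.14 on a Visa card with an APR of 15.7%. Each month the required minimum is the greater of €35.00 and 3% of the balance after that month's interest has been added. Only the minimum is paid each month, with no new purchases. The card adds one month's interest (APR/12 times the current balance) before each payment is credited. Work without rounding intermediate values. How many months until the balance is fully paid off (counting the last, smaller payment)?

196 months

Monthly rate r = 15.7%/12 = 1.30833% = 0.0130833.
While 3% of the post-interest balance exceeds €35.00, each month B ← (B·(1+r))·(1 − 0.03), i.e. B shrinks by the factor (1+r)·0.97 = 0.98269.
This holds for months 1–153. Entering month 154 the balance is €1,138.55; 3% of the post-interest balance is now below €35.00, so the flat €35.00 minimum applies from here.
From month 154 a fixed €35.00 at rate r clears €1,138.55 in 43 more payments. Total: 153 + 43 = 196 months.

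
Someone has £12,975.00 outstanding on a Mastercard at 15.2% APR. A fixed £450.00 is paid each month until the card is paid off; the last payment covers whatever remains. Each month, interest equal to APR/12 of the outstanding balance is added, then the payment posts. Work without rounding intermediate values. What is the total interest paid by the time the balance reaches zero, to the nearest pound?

Monthly rate r = 15.2%/12 = 1.26667% = 0.0126667.
Payoff takes n = ⌈−ln(1 − rB₀/P)/ln(1+r)⌉ = ⌈36.107⌉ = 37 payments; the last is £48.32.
Total paid = 36·£450.00 + £48.32 = £16,248.32.
Total interest = total paid − principal = £16,248.32 − £12,975.00 = £3,273.32.

£3,273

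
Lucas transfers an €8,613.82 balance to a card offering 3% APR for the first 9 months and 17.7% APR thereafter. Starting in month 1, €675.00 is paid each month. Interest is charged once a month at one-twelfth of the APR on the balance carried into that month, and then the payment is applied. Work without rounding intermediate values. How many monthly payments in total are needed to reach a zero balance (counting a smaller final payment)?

Promo months 1–9 at r₀ = 3%/12 = 0.0025; months 10+ at r₁ = 17.7%/12 = 0.01475.
After month 9: iterate B ← B·(1+r₀) − €675.00 for 9 months → €2,673.47.
Then at r₁ with €675.00/mo: n₂ = −ln(1 − r₁·B/P)/ln(1+r₁) ≈ 4.11 → 5 more payments.

14 payments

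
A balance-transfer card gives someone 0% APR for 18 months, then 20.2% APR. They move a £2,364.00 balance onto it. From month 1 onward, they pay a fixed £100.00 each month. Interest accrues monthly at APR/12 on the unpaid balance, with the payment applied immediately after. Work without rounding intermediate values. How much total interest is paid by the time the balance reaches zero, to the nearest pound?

£34

Promo months 1–18 at r₀ = 0%/12 = 0; months 19+ at r₁ = 20.2%/12 = 0.0168333.
After month 18 (no interest yet): B = £2,364.00 − 18·£100.00 = £564.00.
Then at r₁ with £100.00/mo: n₂ = −ln(1 − r₁·B/P)/ln(1+r₁) ≈ 5.98 → 6 more payments.
Total paid = 23·£100.00 + £97.59 = £2,397.59; interest = £2,397.59 − £2,364.00 = £33.59.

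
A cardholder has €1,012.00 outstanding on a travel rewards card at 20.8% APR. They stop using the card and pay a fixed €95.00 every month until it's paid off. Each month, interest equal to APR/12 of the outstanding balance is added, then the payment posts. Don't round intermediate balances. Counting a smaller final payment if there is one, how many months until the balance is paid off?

12 months

Monthly rate r = 20.8%/12 = 1.73333% = 0.0173333.
Recurrence: B ← B·(1+r) − €95.00.
Month 1: interest €17.54; balance after payment €934.54.
Month 2: interest €16.20; balance after payment €855.74.
Closed form: n = −ln(1 − rB₀/P)/ln(1+r) = −ln(0.81535)/ln(1.01733) ≈ 11.879, so the balance reaches zero during payment 12.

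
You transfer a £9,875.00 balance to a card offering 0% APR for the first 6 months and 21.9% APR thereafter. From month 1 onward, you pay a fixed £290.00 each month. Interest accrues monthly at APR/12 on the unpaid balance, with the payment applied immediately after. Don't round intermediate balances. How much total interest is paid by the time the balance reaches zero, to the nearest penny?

Promo months 1–6 at r₀ = 0%/12 = 0; months 7+ at r₁ = 21.9%/12 = 0.01825.
After month 6 (no interest yet): B = £9,875.00 − 6·£290.00 = £8,135.00.
Then at r₁ with £290.00/mo: n₂ = −ln(1 − r₁·B/P)/ln(1+r₁) ≈ 39.66 → 40 more payments.
Total paid = 45·£290.00 + £192.87 = £13,242.87; interest = £13,242.87 − £9,875.00 = £3,367.87.

£3,367.87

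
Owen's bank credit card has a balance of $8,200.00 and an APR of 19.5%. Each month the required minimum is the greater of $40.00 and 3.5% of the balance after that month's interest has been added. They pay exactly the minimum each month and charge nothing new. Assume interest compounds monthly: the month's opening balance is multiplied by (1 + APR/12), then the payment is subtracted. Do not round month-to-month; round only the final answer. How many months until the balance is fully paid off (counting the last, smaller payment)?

140 months

Monthly rate r = 19.5%/12 = 1.625% = 0.01625.
While 3.5% of the post-interest balance exceeds $40.00, each month B ← (B·(1+r))·(1 − 0.035), i.e. B shrinks by the factor (1+r)·0.965 = 0.98068.
This holds for months 1–102. Entering month 103 the balance is $1,121.13; 3.5% of the post-interest balance is now below $40.00, so the flat $40.00 minimum applies from here.
From month 103 a fixed $40.00 at rate r clears $1,121.13 in 38 more payments. Total: 102 + 38 = 140 months.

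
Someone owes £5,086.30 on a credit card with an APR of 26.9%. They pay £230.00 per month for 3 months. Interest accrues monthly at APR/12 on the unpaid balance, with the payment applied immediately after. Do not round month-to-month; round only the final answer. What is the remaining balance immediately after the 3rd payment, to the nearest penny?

£4,730.50

Monthly rate r = 26.9%/12 = 2.24167% = 0.0224167.
Each month: B ← B·(1+r) − £230.00.
Month 1: interest £114.02; balance after payment £4,970.32.
Month 2: interest £111.42; balance after payment £4,851.74.
Month 3: interest £108.76; balance after payment £4,730.50.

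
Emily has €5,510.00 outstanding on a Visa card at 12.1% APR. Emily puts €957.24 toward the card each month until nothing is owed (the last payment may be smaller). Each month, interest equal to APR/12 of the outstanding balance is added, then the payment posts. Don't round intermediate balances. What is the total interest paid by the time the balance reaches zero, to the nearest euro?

€195

Monthly rate r = 12.1%/12 = 1.00833% = 0.0100833.
Payoff takes n = ⌈−ln(1 − rB₀/P)/ln(1+r)⌉ = ⌈5.960⌉ = 6 payments; the last is €918.93.
Total paid = 5·€957.24 + €918.93 = €5,705.13.
Total interest = total paid − principal = €5,705.13 − €5,510.00 = €195.13.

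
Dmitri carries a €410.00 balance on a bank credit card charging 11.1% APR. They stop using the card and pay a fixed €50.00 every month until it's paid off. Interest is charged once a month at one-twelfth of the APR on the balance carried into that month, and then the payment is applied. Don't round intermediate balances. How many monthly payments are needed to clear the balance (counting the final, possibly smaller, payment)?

Monthly rate r = 11.1%/12 = 0.925% = 0.00925.
Recurrence: B ← B·(1+r) − €50.00.
Month 1: interest €3.79; balance after payment €363.79.
Month 2: interest €3.37; balance after payment €317.16.
Closed form: n = −ln(1 − rB₀/P)/ln(1+r) = −ln(0.92415)/ln(1.00925) ≈ 8.567, so the balance reaches zero during payment 9.

9 months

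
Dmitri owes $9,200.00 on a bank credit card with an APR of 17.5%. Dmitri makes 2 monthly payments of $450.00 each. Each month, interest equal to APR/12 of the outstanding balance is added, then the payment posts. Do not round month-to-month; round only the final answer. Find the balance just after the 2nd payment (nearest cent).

$8,563.73

Monthly rate r = 17.5%/12 = 1.45833% = 0.0145833.
Each month: B ← B·(1+r) − $450.00.
Month 1: interest $134.17; balance after payment $8,884.17.
Month 2: interest $129.56; balance after payment $8,563.73.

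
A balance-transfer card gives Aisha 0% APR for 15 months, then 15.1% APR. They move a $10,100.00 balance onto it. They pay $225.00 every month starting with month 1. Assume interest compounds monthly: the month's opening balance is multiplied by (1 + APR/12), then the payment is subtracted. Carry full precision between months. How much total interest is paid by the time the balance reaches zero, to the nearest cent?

$1,763.83

Promo months 1–15 at r₀ = 0%/12 = 0; months 16+ at r₁ = 15.1%/12 = 0.0125833.
After month 15 (no interest yet): B = $10,100.00 − 15·$225.00 = $6,725.00.
Then at r₁ with $225.00/mo: n₂ = −ln(1 − r₁·B/P)/ln(1+r₁) ≈ 37.73 → 38 more payments.
Total paid = 52·$225.00 + $163.83 = $11,863.83; interest = $11,863.83 − $10,100.00 = $1,763.83.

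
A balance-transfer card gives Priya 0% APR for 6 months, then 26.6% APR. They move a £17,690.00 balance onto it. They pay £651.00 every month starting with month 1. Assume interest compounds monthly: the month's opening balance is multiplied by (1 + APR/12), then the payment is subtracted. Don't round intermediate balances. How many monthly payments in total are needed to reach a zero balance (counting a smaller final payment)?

35 payments

Promo months 1–6 at r₀ = 0%/12 = 0; months 7+ at r₁ = 26.6%/12 = 0.0221667.
After month 6 (no interest yet): B = £17,690.00 − 6·£651.00 = £13,784.00.
Then at r₁ with £651.00/mo: n₂ = −ln(1 − r₁·B/P)/ln(1+r₁) ≈ 28.90 → 29 more payments.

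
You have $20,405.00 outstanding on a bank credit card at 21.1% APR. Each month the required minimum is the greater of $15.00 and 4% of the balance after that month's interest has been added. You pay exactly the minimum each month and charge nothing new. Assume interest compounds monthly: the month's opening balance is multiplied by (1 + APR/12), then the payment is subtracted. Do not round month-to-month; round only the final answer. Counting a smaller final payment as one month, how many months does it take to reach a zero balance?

205 months

Monthly rate r = 21.1%/12 = 1.75833% = 0.0175833.
While 4% of the post-interest balance exceeds $15.00, each month B ← (B·(1+r))·(1 − 0.04), i.e. B shrinks by the factor (1+r)·0.96 = 0.97688.
This holds for months 1–172. Entering month 173 the balance is $365.11; 4% of the post-interest balance is now below $15.00, so the flat $15.00 minimum applies from here.
From month 173 a fixed $15.00 at rate r clears $365.11 in 33 more payments. Total: 172 + 33 = 205 months.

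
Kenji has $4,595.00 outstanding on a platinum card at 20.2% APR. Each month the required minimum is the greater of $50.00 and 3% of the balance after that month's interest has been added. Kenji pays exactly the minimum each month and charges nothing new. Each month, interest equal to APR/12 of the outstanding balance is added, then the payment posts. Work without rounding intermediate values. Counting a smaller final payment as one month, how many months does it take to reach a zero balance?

123 months

Monthly rate r = 20.2%/12 = 1.68333% = 0.0168333.
While 3% of the post-interest balance exceeds $50.00, each month B ← (B·(1+r))·(1 − 0.03), i.e. B shrinks by the factor (1+r)·0.97 = 0.98633.
This holds for months 1–75. Entering month 76 the balance is $1,636.43; 3% of the post-interest balance is now below $50.00, so the flat $50.00 minimum applies from here.
From month 76 a fixed $50.00 at rate r clears $1,636.43 in 48 more payments. Total: 75 + 48 = 123 months.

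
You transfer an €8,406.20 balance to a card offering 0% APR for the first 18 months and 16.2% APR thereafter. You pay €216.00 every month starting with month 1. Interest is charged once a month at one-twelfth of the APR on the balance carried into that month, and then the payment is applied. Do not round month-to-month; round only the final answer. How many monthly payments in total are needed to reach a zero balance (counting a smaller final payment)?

43 payments

Promo months 1–18 at r₀ = 0%/12 = 0; months 19+ at r₁ = 16.2%/12 = 0.0135.
After month 18 (no interest yet): B = €8,406.20 − 18·€216.00 = €4,518.20.
Then at r₁ with €216.00/mo: n₂ = −ln(1 − r₁·B/P)/ln(1+r₁) ≈ 24.75 → 25 more payments.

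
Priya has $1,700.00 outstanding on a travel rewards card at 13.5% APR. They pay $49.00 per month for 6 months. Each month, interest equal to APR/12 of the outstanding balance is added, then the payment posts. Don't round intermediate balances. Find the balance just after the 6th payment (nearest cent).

$1,515.63

Monthly rate r = 13.5%/12 = 1.125% = 0.01125.
Each month: B ← B·(1+r) − $49.00.
Month 1: interest $19.12; balance after payment $1,670.12.
Month 2: interest $18.79; balance after payment $1,639.91.
Month 3: interest $18.45; balance after payment $1,609.36.
Month 4: interest $18.11; balance after payment $1,578.47.
Month 5: interest $17.76; balance after payment $1,547.23.
Month 6: interest $17.41; balance after payment $1,515.63.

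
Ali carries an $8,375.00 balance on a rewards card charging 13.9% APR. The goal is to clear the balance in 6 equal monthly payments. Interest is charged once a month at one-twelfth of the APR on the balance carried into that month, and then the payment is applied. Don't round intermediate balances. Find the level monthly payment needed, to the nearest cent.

$1,452.97

Monthly rate r = 13.9%/12 = 1.15833% = 0.0115833.
Level-payment amortization: P = B₀·r / (1 − (1+r)^(−n)) = 8375.00·0.0115833 / (1 − 1.01158^(−6)).
Denominator 1 − (1+r)^(−6) = 0.0667671712.
P = 97.0104 / 0.0667671712 ≈ 1452.97.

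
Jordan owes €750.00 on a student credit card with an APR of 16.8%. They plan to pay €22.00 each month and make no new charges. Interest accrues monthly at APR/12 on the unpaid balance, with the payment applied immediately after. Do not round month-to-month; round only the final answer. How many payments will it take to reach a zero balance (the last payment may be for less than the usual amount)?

Monthly rate r = 16.8%/12 = 1.4% = 0.014.
Recurrence: B ← B·(1+r) − €22.00.
Month 1: interest €10.50; balance after payment €738.50.
Month 2: interest €10.34; balance after payment €726.84.
Closed form: n = −ln(1 − rB₀/P)/ln(1+r) = −ln(0.52273)/ln(1.014) ≈ 46.659, so the balance reaches zero during payment 47.

47 payments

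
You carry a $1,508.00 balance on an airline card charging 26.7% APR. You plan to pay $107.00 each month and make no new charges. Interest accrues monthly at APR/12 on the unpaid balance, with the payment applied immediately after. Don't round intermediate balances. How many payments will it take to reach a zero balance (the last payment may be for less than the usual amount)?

Monthly rate r = 26.7%/12 = 2.225% = 0.02225.
Recurrence: B ← B·(1+r) − $107.00.
Month 1: interest $33.55; balance after payment $1,434.55.
Month 2: interest $31.92; balance after payment $1,359.47.
Closed form: n = −ln(1 − rB₀/P)/ln(1+r) = −ln(0.68642)/ln(1.02225) ≈ 17.098, so the balance reaches zero during payment 18.

18 months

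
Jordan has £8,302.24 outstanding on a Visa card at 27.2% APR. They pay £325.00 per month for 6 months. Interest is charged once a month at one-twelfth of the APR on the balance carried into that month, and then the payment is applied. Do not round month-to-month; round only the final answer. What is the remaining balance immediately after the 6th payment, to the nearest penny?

Monthly rate r = 27.2%/12 = 2.26667% = 0.0226667.
Each month: B ← B·(1+r) − £325.00.
Month 1: interest £188.18; balance after payment £8,165.42.
Month 2: interest £185.08; balance after payment £8,025.51.
Month 3: interest £181.91; balance after payment £7,882.42.
Month 4: interest £178.67; balance after payment £7,736.09.
Month 5: interest £175.35; balance after payment £7,586.44.
Month 6: interest £171.96; balance after payment £7,433.40.

£7,433.40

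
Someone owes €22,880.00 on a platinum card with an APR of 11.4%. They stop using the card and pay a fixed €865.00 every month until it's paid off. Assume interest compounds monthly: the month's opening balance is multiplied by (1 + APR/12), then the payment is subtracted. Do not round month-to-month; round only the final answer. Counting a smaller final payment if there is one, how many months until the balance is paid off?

31 payments

Monthly rate r = 11.4%/12 = 0.95% = 0.0095.
Recurrence: B ← B·(1+r) − €865.00.
Month 1: interest €217.36; balance after payment €22,232.36.
Month 2: interest €211.21; balance after payment €21,578.57.
Closed form: n = −ln(1 − rB₀/P)/ln(1+r) = −ln(0.74872)/ln(1.0095) ≈ 30.607, so the balance reaches zero during payment 31.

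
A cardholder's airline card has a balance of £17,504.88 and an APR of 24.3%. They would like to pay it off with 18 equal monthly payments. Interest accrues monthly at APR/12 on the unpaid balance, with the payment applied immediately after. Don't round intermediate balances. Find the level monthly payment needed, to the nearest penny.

Monthly rate r = 24.3%/12 = 2.025% = 0.02025.
Level-payment amortization: P = B₀·r / (1 − (1+r)^(−n)) = 17504.88·0.02025 / (1 − 1.02025^(−18)).
Denominator 1 − (1+r)^(−18) = 0.302922383.
P = 354.474 / 0.302922383 ≈ 1170.18.

£1,170.18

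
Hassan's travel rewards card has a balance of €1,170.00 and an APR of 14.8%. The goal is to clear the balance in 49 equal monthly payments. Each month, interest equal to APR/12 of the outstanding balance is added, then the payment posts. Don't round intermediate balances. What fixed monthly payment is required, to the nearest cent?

Monthly rate r = 14.8%/12 = 1.23333% = 0.0123333.
Level-payment amortization: P = B₀·r / (1 − (1+r)^(−n)) = 1170.00·0.0123333 / (1 − 1.01233^(−49)).
Denominator 1 − (1+r)^(−49) = 0.45153783.
P = 14.43 / 0.45153783 ≈ 31.96.

€31.96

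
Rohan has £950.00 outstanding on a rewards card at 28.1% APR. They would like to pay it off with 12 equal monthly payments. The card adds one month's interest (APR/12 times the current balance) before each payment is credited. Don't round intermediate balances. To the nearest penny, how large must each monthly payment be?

£91.73

Monthly rate r = 28.1%/12 = 2.34167% = 0.0234167.
Level-payment amortization: P = B₀·r / (1 − (1+r)^(−n)) = 950.00·0.0234167 / (1 − 1.02342^(−12)).
Denominator 1 − (1+r)^(−12) = 0.242521734.
P = 22.2458 / 0.242521734 ≈ 91.73.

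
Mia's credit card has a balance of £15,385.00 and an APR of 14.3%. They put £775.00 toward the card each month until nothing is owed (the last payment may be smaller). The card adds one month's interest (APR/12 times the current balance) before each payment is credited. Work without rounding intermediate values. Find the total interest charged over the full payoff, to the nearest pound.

Monthly rate r = 14.3%/12 = 1.19167% = 0.0119167.
Payoff takes n = ⌈−ln(1 − rB₀/P)/ln(1+r)⌉ = ⌈22.786⌉ = 23 payments; the last is £609.88.
Total paid = 22·£775.00 + £609.88 = £17,659.88.
Total interest = total paid − principal = £17,659.88 − £15,385.00 = £2,274.88.

£2,275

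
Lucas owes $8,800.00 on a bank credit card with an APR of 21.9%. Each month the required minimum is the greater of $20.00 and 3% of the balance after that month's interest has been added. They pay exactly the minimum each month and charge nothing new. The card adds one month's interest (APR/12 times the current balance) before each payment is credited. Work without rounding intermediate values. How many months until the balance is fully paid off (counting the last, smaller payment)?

Monthly rate r = 21.9%/12 = 1.825% = 0.01825.
While 3% of the post-interest balance exceeds $20.00, each month B ← (B·(1+r))·(1 − 0.03), i.e. B shrinks by the factor (1+r)·0.97 = 0.9877.
This holds for months 1–210. Entering month 211 the balance is $654.60; 3% of the post-interest balance is now below $20.00, so the flat $20.00 minimum applies from here.
From month 211 a fixed $20.00 at rate r clears $654.60 in 51 more payments. Total: 210 + 51 = 261 months.

261 months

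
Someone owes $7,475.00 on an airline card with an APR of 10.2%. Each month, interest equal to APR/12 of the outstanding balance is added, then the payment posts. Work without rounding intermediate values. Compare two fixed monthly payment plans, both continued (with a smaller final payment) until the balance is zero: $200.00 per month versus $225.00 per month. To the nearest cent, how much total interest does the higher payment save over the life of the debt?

Monthly rate r = 10.2%/12 = 0.85% = 0.0085.
At $200.00/mo: n = ⌈−ln(1 − rB₀/P)/ln(1+r)⌉ = 46 payments (last $32.82); total interest = total paid − $7,475.00 = $1,557.82.
At $225.00/mo: 40 payments (last $46.10); total interest $1,346.10.
Interest saved = $1,557.82 − $1,346.10 = $211.72.

$211.72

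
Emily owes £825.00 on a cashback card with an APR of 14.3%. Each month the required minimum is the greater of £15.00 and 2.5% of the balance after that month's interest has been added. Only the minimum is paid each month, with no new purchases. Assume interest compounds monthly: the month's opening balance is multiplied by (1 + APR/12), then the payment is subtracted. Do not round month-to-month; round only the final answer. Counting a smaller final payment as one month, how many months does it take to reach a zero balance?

Monthly rate r = 14.3%/12 = 1.19167% = 0.0119167.
While 2.5% of the post-interest balance exceeds £15.00, each month B ← (B·(1+r))·(1 − 0.025), i.e. B shrinks by the factor (1+r)·0.975 = 0.98662.
This holds for months 1–25. Entering month 26 the balance is £589.10; 2.5% of the post-interest balance is now below £15.00, so the flat £15.00 minimum applies from here.
From month 26 a fixed £15.00 at rate r clears £589.10 in 54 more payments. Total: 25 + 54 = 79 months.

79 months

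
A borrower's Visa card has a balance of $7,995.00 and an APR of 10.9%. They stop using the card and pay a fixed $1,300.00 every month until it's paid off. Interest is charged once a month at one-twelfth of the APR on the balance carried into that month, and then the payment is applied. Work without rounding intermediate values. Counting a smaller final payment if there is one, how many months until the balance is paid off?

7 months

Monthly rate r = 10.9%/12 = 0.908333% = 0.00908333.
Recurrence: B ← B·(1+r) − $1,300.00.
Month 1: interest $72.62; balance after payment $6,767.62.
Month 2: interest $61.47; balance after payment $5,529.09.
Closed form: n = −ln(1 − rB₀/P)/ln(1+r) = −ln(0.94414)/ln(1.00908) ≈ 6.357, so the balance reaches zero during payment 7.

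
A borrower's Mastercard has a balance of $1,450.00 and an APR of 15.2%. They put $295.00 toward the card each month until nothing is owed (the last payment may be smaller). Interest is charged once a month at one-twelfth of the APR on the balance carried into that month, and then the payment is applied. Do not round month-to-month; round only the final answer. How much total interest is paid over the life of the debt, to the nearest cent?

Monthly rate r = 15.2%/12 = 1.26667% = 0.0126667.
Payoff takes n = ⌈−ln(1 − rB₀/P)/ln(1+r)⌉ = ⌈5.107⌉ = 6 payments; the last is $31.74.
Total paid = 5·$295.00 + $31.74 = $1,506.74.
Total interest = total paid − principal = $1,506.74 − $1,450.00 = $56.74.

$56.74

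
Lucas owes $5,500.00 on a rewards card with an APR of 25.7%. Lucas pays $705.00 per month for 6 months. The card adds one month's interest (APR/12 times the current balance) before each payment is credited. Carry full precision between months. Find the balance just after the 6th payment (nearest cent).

Monthly rate r = 25.7%/12 = 2.14167% = 0.0214167.
Each month: B ← B·(1+r) − $705.00.
Month 1: interest $117.79; balance after payment $4,912.79.
Month 2: interest $105.22; balance after payment $4,313.01.
Month 3: interest $92.37; balance after payment $3,700.38.
Month 4: interest $79.25; balance after payment $3,074.63.
Month 5: interest $65.85; balance after payment $2,435.48.
Month 6: interest $52.16; balance after payment $1,782.64.

$1,782.64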